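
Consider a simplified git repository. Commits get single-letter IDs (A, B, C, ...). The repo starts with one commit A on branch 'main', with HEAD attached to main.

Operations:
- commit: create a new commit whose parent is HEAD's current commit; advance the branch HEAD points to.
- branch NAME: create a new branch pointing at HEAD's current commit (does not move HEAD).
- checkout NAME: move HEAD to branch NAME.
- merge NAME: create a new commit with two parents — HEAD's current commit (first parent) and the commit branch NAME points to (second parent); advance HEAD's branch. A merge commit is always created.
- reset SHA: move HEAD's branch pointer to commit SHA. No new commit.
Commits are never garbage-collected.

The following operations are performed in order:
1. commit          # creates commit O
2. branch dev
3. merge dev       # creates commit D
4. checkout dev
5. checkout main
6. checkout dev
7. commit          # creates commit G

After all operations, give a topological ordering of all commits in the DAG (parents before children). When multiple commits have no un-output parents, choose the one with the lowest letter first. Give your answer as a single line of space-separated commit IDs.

After op 1 (commit): HEAD=main@O [main=O]
After op 2 (branch): HEAD=main@O [dev=O main=O]
After op 3 (merge): HEAD=main@D [dev=O main=D]
After op 4 (checkout): HEAD=dev@O [dev=O main=D]
After op 5 (checkout): HEAD=main@D [dev=O main=D]
After op 6 (checkout): HEAD=dev@O [dev=O main=D]
After op 7 (commit): HEAD=dev@G [dev=G main=D]
commit A: parents=[]
commit D: parents=['O', 'O']
commit G: parents=['O']
commit O: parents=['A']

Answer: A O D G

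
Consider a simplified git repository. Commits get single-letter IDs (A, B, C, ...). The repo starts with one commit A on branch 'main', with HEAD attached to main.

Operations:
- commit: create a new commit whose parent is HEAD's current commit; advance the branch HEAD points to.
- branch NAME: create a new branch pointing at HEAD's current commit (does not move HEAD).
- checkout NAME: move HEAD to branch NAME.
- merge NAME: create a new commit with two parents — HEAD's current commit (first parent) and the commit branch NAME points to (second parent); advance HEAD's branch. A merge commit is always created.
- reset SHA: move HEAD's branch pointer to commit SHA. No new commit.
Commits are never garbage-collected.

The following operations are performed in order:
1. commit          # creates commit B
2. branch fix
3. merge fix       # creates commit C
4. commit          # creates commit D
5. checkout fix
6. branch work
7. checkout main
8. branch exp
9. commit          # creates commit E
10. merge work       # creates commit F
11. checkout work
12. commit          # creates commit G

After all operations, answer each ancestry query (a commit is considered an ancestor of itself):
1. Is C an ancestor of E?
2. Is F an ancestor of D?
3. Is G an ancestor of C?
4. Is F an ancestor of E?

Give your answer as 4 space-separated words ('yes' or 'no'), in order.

After op 1 (commit): HEAD=main@B [main=B]
After op 2 (branch): HEAD=main@B [fix=B main=B]
After op 3 (merge): HEAD=main@C [fix=B main=C]
After op 4 (commit): HEAD=main@D [fix=B main=D]
After op 5 (checkout): HEAD=fix@B [fix=B main=D]
After op 6 (branch): HEAD=fix@B [fix=B main=D work=B]
After op 7 (checkout): HEAD=main@D [fix=B main=D work=B]
After op 8 (branch): HEAD=main@D [exp=D fix=B main=D work=B]
After op 9 (commit): HEAD=main@E [exp=D fix=B main=E work=B]
After op 10 (merge): HEAD=main@F [exp=D fix=B main=F work=B]
After op 11 (checkout): HEAD=work@B [exp=D fix=B main=F work=B]
After op 12 (commit): HEAD=work@G [exp=D fix=B main=F work=G]
ancestors(E) = {A,B,C,D,E}; C in? yes
ancestors(D) = {A,B,C,D}; F in? no
ancestors(C) = {A,B,C}; G in? no
ancestors(E) = {A,B,C,D,E}; F in? no

Answer: yes no no no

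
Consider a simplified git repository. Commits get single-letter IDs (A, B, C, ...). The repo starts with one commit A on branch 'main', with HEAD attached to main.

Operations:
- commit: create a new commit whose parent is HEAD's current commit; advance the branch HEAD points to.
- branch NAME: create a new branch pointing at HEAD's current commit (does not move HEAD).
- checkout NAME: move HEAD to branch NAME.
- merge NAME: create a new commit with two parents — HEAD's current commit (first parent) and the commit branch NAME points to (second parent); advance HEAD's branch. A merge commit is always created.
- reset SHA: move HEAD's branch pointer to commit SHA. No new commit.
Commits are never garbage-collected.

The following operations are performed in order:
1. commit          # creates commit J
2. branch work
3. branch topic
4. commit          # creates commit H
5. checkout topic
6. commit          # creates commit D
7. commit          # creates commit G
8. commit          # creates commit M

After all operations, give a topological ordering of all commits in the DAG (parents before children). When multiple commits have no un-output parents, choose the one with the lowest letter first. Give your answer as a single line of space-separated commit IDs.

Answer: A J D G H M

Derivation:
After op 1 (commit): HEAD=main@J [main=J]
After op 2 (branch): HEAD=main@J [main=J work=J]
After op 3 (branch): HEAD=main@J [main=J topic=J work=J]
After op 4 (commit): HEAD=main@H [main=H topic=J work=J]
After op 5 (checkout): HEAD=topic@J [main=H topic=J work=J]
After op 6 (commit): HEAD=topic@D [main=H topic=D work=J]
After op 7 (commit): HEAD=topic@G [main=H topic=G work=J]
After op 8 (commit): HEAD=topic@M [main=H topic=M work=J]
commit A: parents=[]
commit D: parents=['J']
commit G: parents=['D']
commit H: parents=['J']
commit J: parents=['A']
commit M: parents=['G']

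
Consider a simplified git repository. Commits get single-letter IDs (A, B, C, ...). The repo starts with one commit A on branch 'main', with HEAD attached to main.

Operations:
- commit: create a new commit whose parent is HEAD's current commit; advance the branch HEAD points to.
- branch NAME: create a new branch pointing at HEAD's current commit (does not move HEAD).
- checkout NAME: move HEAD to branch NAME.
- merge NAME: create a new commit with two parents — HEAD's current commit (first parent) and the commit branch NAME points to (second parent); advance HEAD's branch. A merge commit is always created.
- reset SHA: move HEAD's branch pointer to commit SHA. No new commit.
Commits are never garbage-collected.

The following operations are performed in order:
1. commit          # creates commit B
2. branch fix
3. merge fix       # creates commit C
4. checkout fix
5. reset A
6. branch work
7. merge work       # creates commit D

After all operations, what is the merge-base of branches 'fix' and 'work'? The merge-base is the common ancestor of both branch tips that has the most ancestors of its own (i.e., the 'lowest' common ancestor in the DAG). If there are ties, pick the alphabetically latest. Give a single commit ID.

After op 1 (commit): HEAD=main@B [main=B]
After op 2 (branch): HEAD=main@B [fix=B main=B]
After op 3 (merge): HEAD=main@C [fix=B main=C]
After op 4 (checkout): HEAD=fix@B [fix=B main=C]
After op 5 (reset): HEAD=fix@A [fix=A main=C]
After op 6 (branch): HEAD=fix@A [fix=A main=C work=A]
After op 7 (merge): HEAD=fix@D [fix=D main=C work=A]
ancestors(fix=D): ['A', 'D']
ancestors(work=A): ['A']
common: ['A']

Answer: A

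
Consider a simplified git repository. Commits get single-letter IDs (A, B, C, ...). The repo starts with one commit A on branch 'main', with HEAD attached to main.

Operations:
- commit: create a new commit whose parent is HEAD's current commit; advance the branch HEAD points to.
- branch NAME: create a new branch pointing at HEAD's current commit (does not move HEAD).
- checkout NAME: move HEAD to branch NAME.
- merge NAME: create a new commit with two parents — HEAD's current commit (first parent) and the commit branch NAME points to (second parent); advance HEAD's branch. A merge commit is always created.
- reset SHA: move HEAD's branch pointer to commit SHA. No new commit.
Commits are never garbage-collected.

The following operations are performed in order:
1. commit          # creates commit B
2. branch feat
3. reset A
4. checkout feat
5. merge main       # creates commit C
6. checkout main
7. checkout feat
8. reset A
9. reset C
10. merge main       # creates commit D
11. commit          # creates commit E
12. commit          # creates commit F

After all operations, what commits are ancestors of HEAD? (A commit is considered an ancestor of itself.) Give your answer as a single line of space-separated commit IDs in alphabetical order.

After op 1 (commit): HEAD=main@B [main=B]
After op 2 (branch): HEAD=main@B [feat=B main=B]
After op 3 (reset): HEAD=main@A [feat=B main=A]
After op 4 (checkout): HEAD=feat@B [feat=B main=A]
After op 5 (merge): HEAD=feat@C [feat=C main=A]
After op 6 (checkout): HEAD=main@A [feat=C main=A]
After op 7 (checkout): HEAD=feat@C [feat=C main=A]
After op 8 (reset): HEAD=feat@A [feat=A main=A]
After op 9 (reset): HEAD=feat@C [feat=C main=A]
After op 10 (merge): HEAD=feat@D [feat=D main=A]
After op 11 (commit): HEAD=feat@E [feat=E main=A]
After op 12 (commit): HEAD=feat@F [feat=F main=A]

Answer: A B C D E F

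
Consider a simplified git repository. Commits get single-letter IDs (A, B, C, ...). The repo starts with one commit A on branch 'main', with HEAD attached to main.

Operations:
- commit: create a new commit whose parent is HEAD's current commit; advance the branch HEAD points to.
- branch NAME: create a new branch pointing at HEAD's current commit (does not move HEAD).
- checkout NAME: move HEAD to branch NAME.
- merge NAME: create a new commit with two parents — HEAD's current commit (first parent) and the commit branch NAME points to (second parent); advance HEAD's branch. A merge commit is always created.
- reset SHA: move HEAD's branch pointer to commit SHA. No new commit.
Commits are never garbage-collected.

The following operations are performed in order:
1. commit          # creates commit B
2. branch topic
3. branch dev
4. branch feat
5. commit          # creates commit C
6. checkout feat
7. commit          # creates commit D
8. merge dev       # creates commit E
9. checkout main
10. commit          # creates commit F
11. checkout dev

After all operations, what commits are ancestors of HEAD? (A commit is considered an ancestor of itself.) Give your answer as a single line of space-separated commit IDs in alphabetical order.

After op 1 (commit): HEAD=main@B [main=B]
After op 2 (branch): HEAD=main@B [main=B topic=B]
After op 3 (branch): HEAD=main@B [dev=B main=B topic=B]
After op 4 (branch): HEAD=main@B [dev=B feat=B main=B topic=B]
After op 5 (commit): HEAD=main@C [dev=B feat=B main=C topic=B]
After op 6 (checkout): HEAD=feat@B [dev=B feat=B main=C topic=B]
After op 7 (commit): HEAD=feat@D [dev=B feat=D main=C topic=B]
After op 8 (merge): HEAD=feat@E [dev=B feat=E main=C topic=B]
After op 9 (checkout): HEAD=main@C [dev=B feat=E main=C topic=B]
After op 10 (commit): HEAD=main@F [dev=B feat=E main=F topic=B]
After op 11 (checkout): HEAD=dev@B [dev=B feat=E main=F topic=B]

Answer: A B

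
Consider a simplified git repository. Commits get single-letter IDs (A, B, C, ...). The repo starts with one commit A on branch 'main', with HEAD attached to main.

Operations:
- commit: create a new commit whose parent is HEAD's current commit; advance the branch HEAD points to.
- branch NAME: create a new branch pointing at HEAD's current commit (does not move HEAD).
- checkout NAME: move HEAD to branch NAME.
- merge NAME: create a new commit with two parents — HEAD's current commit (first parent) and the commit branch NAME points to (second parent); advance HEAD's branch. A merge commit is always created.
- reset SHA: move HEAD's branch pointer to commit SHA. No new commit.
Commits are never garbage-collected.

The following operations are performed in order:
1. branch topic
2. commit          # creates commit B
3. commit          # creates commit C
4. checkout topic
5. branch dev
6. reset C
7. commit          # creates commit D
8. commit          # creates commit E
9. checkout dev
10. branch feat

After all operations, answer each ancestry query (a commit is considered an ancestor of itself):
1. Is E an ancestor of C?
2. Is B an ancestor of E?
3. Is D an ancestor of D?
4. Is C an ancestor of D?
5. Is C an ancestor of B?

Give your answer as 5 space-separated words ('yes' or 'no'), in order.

Answer: no yes yes yes no

Derivation:
After op 1 (branch): HEAD=main@A [main=A topic=A]
After op 2 (commit): HEAD=main@B [main=B topic=A]
After op 3 (commit): HEAD=main@C [main=C topic=A]
After op 4 (checkout): HEAD=topic@A [main=C topic=A]
After op 5 (branch): HEAD=topic@A [dev=A main=C topic=A]
After op 6 (reset): HEAD=topic@C [dev=A main=C topic=C]
After op 7 (commit): HEAD=topic@D [dev=A main=C topic=D]
After op 8 (commit): HEAD=topic@E [dev=A main=C topic=E]
After op 9 (checkout): HEAD=dev@A [dev=A main=C topic=E]
After op 10 (branch): HEAD=dev@A [dev=A feat=A main=C topic=E]
ancestors(C) = {A,B,C}; E in? no
ancestors(E) = {A,B,C,D,E}; B in? yes
ancestors(D) = {A,B,C,D}; D in? yes
ancestors(D) = {A,B,C,D}; C in? yes
ancestors(B) = {A,B}; C in? no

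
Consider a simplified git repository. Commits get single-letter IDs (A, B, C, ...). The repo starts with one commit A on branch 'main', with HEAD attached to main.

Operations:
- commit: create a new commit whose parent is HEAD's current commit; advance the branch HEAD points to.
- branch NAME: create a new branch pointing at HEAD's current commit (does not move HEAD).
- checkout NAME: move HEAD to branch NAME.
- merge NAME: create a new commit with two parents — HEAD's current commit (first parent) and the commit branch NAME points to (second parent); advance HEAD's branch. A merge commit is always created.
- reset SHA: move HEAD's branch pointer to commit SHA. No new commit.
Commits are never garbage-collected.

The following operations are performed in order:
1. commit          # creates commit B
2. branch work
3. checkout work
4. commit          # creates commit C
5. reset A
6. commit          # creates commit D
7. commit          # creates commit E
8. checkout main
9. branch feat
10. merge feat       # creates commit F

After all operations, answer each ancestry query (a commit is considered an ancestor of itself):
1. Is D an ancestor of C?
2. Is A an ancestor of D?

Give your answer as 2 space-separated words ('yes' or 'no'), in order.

After op 1 (commit): HEAD=main@B [main=B]
After op 2 (branch): HEAD=main@B [main=B work=B]
After op 3 (checkout): HEAD=work@B [main=B work=B]
After op 4 (commit): HEAD=work@C [main=B work=C]
After op 5 (reset): HEAD=work@A [main=B work=A]
After op 6 (commit): HEAD=work@D [main=B work=D]
After op 7 (commit): HEAD=work@E [main=B work=E]
After op 8 (checkout): HEAD=main@B [main=B work=E]
After op 9 (branch): HEAD=main@B [feat=B main=B work=E]
After op 10 (merge): HEAD=main@F [feat=B main=F work=E]
ancestors(C) = {A,B,C}; D in? no
ancestors(D) = {A,D}; A in? yes

Answer: no yes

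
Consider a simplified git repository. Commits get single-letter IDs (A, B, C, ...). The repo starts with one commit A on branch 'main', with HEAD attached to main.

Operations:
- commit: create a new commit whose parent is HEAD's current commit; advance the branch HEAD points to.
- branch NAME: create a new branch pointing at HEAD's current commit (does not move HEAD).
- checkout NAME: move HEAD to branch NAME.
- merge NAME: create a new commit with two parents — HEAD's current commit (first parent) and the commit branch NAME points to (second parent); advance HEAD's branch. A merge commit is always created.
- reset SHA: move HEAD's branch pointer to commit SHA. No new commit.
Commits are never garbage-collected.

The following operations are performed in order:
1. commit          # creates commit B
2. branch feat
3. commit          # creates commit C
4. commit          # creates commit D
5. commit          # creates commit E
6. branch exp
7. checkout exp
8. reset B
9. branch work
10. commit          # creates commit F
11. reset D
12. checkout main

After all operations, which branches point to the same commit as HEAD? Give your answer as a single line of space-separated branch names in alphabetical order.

Answer: main

Derivation:
After op 1 (commit): HEAD=main@B [main=B]
After op 2 (branch): HEAD=main@B [feat=B main=B]
After op 3 (commit): HEAD=main@C [feat=B main=C]
After op 4 (commit): HEAD=main@D [feat=B main=D]
After op 5 (commit): HEAD=main@E [feat=B main=E]
After op 6 (branch): HEAD=main@E [exp=E feat=B main=E]
After op 7 (checkout): HEAD=exp@E [exp=E feat=B main=E]
After op 8 (reset): HEAD=exp@B [exp=B feat=B main=E]
After op 9 (branch): HEAD=exp@B [exp=B feat=B main=E work=B]
After op 10 (commit): HEAD=exp@F [exp=F feat=B main=E work=B]
After op 11 (reset): HEAD=exp@D [exp=D feat=B main=E work=B]
After op 12 (checkout): HEAD=main@E [exp=D feat=B main=E work=B]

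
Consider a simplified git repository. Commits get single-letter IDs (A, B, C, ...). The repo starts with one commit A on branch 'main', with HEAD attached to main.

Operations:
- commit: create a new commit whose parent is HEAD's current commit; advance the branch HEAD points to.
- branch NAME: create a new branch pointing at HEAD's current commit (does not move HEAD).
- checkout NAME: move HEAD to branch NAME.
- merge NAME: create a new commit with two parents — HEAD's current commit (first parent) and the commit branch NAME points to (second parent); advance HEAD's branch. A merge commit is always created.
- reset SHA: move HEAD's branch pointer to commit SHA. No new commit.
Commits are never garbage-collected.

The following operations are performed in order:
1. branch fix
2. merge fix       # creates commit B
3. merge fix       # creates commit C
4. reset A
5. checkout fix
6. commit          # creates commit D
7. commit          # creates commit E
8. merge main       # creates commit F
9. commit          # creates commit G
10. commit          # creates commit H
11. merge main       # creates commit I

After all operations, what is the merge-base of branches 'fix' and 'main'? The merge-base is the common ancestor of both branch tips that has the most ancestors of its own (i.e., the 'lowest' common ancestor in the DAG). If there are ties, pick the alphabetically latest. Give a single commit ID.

Answer: A

Derivation:
After op 1 (branch): HEAD=main@A [fix=A main=A]
After op 2 (merge): HEAD=main@B [fix=A main=B]
After op 3 (merge): HEAD=main@C [fix=A main=C]
After op 4 (reset): HEAD=main@A [fix=A main=A]
After op 5 (checkout): HEAD=fix@A [fix=A main=A]
After op 6 (commit): HEAD=fix@D [fix=D main=A]
After op 7 (commit): HEAD=fix@E [fix=E main=A]
After op 8 (merge): HEAD=fix@F [fix=F main=A]
After op 9 (commit): HEAD=fix@G [fix=G main=A]
After op 10 (commit): HEAD=fix@H [fix=H main=A]
After op 11 (merge): HEAD=fix@I [fix=I main=A]
ancestors(fix=I): ['A', 'D', 'E', 'F', 'G', 'H', 'I']
ancestors(main=A): ['A']
common: ['A']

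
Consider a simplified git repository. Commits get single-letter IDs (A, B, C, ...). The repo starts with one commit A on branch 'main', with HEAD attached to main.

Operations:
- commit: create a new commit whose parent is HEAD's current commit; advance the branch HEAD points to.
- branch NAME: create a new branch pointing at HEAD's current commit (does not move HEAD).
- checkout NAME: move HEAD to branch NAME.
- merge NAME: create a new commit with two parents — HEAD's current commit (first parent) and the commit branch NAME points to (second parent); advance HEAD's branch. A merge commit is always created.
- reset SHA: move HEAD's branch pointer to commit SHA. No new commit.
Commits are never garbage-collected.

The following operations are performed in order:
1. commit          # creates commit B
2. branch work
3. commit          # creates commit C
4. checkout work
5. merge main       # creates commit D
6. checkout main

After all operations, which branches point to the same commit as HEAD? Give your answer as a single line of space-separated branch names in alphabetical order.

After op 1 (commit): HEAD=main@B [main=B]
After op 2 (branch): HEAD=main@B [main=B work=B]
After op 3 (commit): HEAD=main@C [main=C work=B]
After op 4 (checkout): HEAD=work@B [main=C work=B]
After op 5 (merge): HEAD=work@D [main=C work=D]
After op 6 (checkout): HEAD=main@C [main=C work=D]

Answer: main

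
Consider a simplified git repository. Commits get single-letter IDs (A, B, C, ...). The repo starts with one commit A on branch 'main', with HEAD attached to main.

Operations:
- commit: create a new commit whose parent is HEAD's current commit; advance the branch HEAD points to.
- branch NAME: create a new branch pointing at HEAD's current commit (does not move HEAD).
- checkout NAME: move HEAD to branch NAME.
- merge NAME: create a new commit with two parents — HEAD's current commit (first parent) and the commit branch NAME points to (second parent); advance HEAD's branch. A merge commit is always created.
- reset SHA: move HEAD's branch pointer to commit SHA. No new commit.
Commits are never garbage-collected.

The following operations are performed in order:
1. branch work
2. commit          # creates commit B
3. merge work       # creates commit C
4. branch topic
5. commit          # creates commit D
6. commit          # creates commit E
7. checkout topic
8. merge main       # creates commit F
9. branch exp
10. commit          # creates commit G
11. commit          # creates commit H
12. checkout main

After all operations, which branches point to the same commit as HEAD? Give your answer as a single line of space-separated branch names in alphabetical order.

After op 1 (branch): HEAD=main@A [main=A work=A]
After op 2 (commit): HEAD=main@B [main=B work=A]
After op 3 (merge): HEAD=main@C [main=C work=A]
After op 4 (branch): HEAD=main@C [main=C topic=C work=A]
After op 5 (commit): HEAD=main@D [main=D topic=C work=A]
After op 6 (commit): HEAD=main@E [main=E topic=C work=A]
After op 7 (checkout): HEAD=topic@C [main=E topic=C work=A]
After op 8 (merge): HEAD=topic@F [main=E topic=F work=A]
After op 9 (branch): HEAD=topic@F [exp=F main=E topic=F work=A]
After op 10 (commit): HEAD=topic@G [exp=F main=E topic=G work=A]
After op 11 (commit): HEAD=topic@H [exp=F main=E topic=H work=A]
After op 12 (checkout): HEAD=main@E [exp=F main=E topic=H work=A]

Answer: main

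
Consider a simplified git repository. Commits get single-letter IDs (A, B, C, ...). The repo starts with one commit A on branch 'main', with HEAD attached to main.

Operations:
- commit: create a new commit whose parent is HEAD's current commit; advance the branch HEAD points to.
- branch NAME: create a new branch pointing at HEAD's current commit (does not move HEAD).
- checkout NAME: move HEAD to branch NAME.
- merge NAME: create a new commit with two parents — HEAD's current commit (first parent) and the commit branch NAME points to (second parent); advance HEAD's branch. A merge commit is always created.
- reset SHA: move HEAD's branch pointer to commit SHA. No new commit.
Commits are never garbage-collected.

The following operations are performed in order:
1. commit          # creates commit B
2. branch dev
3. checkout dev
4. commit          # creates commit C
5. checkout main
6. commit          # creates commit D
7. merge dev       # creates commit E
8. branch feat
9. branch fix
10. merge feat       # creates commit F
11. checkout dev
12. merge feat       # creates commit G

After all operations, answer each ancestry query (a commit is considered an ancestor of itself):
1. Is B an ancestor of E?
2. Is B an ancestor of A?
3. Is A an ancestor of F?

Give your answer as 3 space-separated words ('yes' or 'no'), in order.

Answer: yes no yes

Derivation:
After op 1 (commit): HEAD=main@B [main=B]
After op 2 (branch): HEAD=main@B [dev=B main=B]
After op 3 (checkout): HEAD=dev@B [dev=B main=B]
After op 4 (commit): HEAD=dev@C [dev=C main=B]
After op 5 (checkout): HEAD=main@B [dev=C main=B]
After op 6 (commit): HEAD=main@D [dev=C main=D]
After op 7 (merge): HEAD=main@E [dev=C main=E]
After op 8 (branch): HEAD=main@E [dev=C feat=E main=E]
After op 9 (branch): HEAD=main@E [dev=C feat=E fix=E main=E]
After op 10 (merge): HEAD=main@F [dev=C feat=E fix=E main=F]
After op 11 (checkout): HEAD=dev@C [dev=C feat=E fix=E main=F]
After op 12 (merge): HEAD=dev@G [dev=G feat=E fix=E main=F]
ancestors(E) = {A,B,C,D,E}; B in? yes
ancestors(A) = {A}; B in? no
ancestors(F) = {A,B,C,D,E,F}; A in? yes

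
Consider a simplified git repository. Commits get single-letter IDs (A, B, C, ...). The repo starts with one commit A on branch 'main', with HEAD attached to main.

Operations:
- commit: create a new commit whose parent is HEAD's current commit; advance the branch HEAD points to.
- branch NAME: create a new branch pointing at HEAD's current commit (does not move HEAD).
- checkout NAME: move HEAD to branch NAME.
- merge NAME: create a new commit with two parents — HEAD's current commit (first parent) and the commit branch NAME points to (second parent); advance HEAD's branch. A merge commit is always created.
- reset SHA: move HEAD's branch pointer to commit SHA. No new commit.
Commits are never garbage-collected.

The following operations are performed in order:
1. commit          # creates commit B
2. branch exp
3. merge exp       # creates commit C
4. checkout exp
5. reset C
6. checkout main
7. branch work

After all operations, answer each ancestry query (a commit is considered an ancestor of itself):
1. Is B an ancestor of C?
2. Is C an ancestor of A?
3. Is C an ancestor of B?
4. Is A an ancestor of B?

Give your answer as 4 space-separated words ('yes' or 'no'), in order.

After op 1 (commit): HEAD=main@B [main=B]
After op 2 (branch): HEAD=main@B [exp=B main=B]
After op 3 (merge): HEAD=main@C [exp=B main=C]
After op 4 (checkout): HEAD=exp@B [exp=B main=C]
After op 5 (reset): HEAD=exp@C [exp=C main=C]
After op 6 (checkout): HEAD=main@C [exp=C main=C]
After op 7 (branch): HEAD=main@C [exp=C main=C work=C]
ancestors(C) = {A,B,C}; B in? yes
ancestors(A) = {A}; C in? no
ancestors(B) = {A,B}; C in? no
ancestors(B) = {A,B}; A in? yes

Answer: yes no no yes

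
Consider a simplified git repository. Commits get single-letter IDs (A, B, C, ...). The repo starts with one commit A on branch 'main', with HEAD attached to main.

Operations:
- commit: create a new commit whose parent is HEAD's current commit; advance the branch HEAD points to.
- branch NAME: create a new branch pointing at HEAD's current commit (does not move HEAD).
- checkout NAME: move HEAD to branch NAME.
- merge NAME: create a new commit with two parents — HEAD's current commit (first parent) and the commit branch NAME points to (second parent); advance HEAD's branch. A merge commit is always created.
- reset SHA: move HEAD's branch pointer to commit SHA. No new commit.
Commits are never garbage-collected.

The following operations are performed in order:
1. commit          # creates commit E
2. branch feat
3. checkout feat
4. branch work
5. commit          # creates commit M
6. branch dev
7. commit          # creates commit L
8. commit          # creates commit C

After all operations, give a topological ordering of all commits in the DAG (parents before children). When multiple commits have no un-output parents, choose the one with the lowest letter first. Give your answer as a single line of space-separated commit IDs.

After op 1 (commit): HEAD=main@E [main=E]
After op 2 (branch): HEAD=main@E [feat=E main=E]
After op 3 (checkout): HEAD=feat@E [feat=E main=E]
After op 4 (branch): HEAD=feat@E [feat=E main=E work=E]
After op 5 (commit): HEAD=feat@M [feat=M main=E work=E]
After op 6 (branch): HEAD=feat@M [dev=M feat=M main=E work=E]
After op 7 (commit): HEAD=feat@L [dev=M feat=L main=E work=E]
After op 8 (commit): HEAD=feat@C [dev=M feat=C main=E work=E]
commit A: parents=[]
commit C: parents=['L']
commit E: parents=['A']
commit L: parents=['M']
commit M: parents=['E']

Answer: A E M L C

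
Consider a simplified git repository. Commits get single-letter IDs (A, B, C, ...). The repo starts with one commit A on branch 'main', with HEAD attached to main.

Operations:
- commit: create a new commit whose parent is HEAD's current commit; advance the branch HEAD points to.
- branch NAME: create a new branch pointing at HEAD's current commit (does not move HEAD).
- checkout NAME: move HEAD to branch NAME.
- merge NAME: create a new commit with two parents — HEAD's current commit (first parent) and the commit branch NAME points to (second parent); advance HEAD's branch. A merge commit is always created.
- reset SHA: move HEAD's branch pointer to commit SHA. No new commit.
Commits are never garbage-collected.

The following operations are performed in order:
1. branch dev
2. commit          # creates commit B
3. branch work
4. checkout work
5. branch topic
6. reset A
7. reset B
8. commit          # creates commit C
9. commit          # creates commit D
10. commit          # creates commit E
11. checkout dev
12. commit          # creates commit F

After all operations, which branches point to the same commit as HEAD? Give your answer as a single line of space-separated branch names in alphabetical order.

After op 1 (branch): HEAD=main@A [dev=A main=A]
After op 2 (commit): HEAD=main@B [dev=A main=B]
After op 3 (branch): HEAD=main@B [dev=A main=B work=B]
After op 4 (checkout): HEAD=work@B [dev=A main=B work=B]
After op 5 (branch): HEAD=work@B [dev=A main=B topic=B work=B]
After op 6 (reset): HEAD=work@A [dev=A main=B topic=B work=A]
After op 7 (reset): HEAD=work@B [dev=A main=B topic=B work=B]
After op 8 (commit): HEAD=work@C [dev=A main=B topic=B work=C]
After op 9 (commit): HEAD=work@D [dev=A main=B topic=B work=D]
After op 10 (commit): HEAD=work@E [dev=A main=B topic=B work=E]
After op 11 (checkout): HEAD=dev@A [dev=A main=B topic=B work=E]
After op 12 (commit): HEAD=dev@F [dev=F main=B topic=B work=E]

Answer: dev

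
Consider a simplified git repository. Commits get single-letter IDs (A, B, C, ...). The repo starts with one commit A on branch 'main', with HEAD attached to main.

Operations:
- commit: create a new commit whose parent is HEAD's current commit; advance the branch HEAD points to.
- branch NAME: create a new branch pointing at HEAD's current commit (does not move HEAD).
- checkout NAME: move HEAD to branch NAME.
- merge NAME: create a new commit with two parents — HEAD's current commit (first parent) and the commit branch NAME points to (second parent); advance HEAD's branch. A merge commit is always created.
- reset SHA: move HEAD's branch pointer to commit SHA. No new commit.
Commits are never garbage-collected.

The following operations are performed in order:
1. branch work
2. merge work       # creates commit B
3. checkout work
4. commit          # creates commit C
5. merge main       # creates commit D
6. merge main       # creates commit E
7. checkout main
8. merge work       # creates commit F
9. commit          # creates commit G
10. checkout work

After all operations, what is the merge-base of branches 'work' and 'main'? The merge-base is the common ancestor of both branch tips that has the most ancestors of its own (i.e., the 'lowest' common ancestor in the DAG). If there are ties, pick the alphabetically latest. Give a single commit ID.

After op 1 (branch): HEAD=main@A [main=A work=A]
After op 2 (merge): HEAD=main@B [main=B work=A]
After op 3 (checkout): HEAD=work@A [main=B work=A]
After op 4 (commit): HEAD=work@C [main=B work=C]
After op 5 (merge): HEAD=work@D [main=B work=D]
After op 6 (merge): HEAD=work@E [main=B work=E]
After op 7 (checkout): HEAD=main@B [main=B work=E]
After op 8 (merge): HEAD=main@F [main=F work=E]
After op 9 (commit): HEAD=main@G [main=G work=E]
After op 10 (checkout): HEAD=work@E [main=G work=E]
ancestors(work=E): ['A', 'B', 'C', 'D', 'E']
ancestors(main=G): ['A', 'B', 'C', 'D', 'E', 'F', 'G']
common: ['A', 'B', 'C', 'D', 'E']

Answer: E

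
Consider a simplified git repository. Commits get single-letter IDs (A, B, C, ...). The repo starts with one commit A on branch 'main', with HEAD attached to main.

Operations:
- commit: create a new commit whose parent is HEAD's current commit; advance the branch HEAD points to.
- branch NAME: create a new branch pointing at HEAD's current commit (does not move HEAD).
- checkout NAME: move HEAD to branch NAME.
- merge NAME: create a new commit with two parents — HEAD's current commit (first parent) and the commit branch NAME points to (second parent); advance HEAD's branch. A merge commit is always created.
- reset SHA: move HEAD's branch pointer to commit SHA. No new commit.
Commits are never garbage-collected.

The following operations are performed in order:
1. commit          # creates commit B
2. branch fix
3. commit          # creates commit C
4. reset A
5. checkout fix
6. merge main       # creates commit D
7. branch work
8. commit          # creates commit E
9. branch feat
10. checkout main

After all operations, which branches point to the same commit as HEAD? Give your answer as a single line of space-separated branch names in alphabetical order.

After op 1 (commit): HEAD=main@B [main=B]
After op 2 (branch): HEAD=main@B [fix=B main=B]
After op 3 (commit): HEAD=main@C [fix=B main=C]
After op 4 (reset): HEAD=main@A [fix=B main=A]
After op 5 (checkout): HEAD=fix@B [fix=B main=A]
After op 6 (merge): HEAD=fix@D [fix=D main=A]
After op 7 (branch): HEAD=fix@D [fix=D main=A work=D]
After op 8 (commit): HEAD=fix@E [fix=E main=A work=D]
After op 9 (branch): HEAD=fix@E [feat=E fix=E main=A work=D]
After op 10 (checkout): HEAD=main@A [feat=E fix=E main=A work=D]

Answer: main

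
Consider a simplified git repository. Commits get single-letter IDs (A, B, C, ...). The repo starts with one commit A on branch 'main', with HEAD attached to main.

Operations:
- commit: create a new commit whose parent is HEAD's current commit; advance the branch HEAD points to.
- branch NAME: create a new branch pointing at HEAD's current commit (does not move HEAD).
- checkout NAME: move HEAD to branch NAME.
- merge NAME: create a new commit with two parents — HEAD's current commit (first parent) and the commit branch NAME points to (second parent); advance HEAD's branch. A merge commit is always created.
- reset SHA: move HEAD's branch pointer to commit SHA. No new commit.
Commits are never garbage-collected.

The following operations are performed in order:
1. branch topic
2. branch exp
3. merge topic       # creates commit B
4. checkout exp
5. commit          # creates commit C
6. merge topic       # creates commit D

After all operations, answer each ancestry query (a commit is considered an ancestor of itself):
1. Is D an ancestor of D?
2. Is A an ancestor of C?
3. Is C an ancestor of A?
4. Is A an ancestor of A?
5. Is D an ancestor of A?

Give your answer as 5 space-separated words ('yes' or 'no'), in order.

After op 1 (branch): HEAD=main@A [main=A topic=A]
After op 2 (branch): HEAD=main@A [exp=A main=A topic=A]
After op 3 (merge): HEAD=main@B [exp=A main=B topic=A]
After op 4 (checkout): HEAD=exp@A [exp=A main=B topic=A]
After op 5 (commit): HEAD=exp@C [exp=C main=B topic=A]
After op 6 (merge): HEAD=exp@D [exp=D main=B topic=A]
ancestors(D) = {A,C,D}; D in? yes
ancestors(C) = {A,C}; A in? yes
ancestors(A) = {A}; C in? no
ancestors(A) = {A}; A in? yes
ancestors(A) = {A}; D in? no

Answer: yes yes no yes no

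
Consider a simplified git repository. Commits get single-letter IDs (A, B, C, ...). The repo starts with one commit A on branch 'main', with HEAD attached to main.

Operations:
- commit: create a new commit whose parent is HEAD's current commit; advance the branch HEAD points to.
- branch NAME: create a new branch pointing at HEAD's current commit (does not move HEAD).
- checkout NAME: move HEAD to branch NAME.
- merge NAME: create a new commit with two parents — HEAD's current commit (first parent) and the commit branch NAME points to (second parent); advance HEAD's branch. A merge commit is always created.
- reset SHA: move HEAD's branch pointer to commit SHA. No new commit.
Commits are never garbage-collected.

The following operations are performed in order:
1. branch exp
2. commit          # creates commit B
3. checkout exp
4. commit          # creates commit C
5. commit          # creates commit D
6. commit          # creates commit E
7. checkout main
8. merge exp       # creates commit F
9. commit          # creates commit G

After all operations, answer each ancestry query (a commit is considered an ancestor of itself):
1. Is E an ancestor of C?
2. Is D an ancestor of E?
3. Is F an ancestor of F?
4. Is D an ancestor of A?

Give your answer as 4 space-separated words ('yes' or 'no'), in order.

After op 1 (branch): HEAD=main@A [exp=A main=A]
After op 2 (commit): HEAD=main@B [exp=A main=B]
After op 3 (checkout): HEAD=exp@A [exp=A main=B]
After op 4 (commit): HEAD=exp@C [exp=C main=B]
After op 5 (commit): HEAD=exp@D [exp=D main=B]
After op 6 (commit): HEAD=exp@E [exp=E main=B]
After op 7 (checkout): HEAD=main@B [exp=E main=B]
After op 8 (merge): HEAD=main@F [exp=E main=F]
After op 9 (commit): HEAD=main@G [exp=E main=G]
ancestors(C) = {A,C}; E in? no
ancestors(E) = {A,C,D,E}; D in? yes
ancestors(F) = {A,B,C,D,E,F}; F in? yes
ancestors(A) = {A}; D in? no

Answer: no yes yes no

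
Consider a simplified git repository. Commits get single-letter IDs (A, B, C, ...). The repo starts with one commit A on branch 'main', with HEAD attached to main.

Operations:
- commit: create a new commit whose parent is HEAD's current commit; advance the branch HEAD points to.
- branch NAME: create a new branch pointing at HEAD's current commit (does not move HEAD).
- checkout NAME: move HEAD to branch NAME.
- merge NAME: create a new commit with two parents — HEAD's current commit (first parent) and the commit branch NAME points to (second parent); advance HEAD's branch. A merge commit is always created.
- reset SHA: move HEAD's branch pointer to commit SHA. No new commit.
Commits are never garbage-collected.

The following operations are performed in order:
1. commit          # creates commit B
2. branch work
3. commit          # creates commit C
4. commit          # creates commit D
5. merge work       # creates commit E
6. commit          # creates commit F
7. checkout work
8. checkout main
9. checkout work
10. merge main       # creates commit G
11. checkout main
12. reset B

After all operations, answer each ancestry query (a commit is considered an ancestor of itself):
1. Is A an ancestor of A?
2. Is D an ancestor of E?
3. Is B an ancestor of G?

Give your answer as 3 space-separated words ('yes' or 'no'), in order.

Answer: yes yes yes

Derivation:
After op 1 (commit): HEAD=main@B [main=B]
After op 2 (branch): HEAD=main@B [main=B work=B]
After op 3 (commit): HEAD=main@C [main=C work=B]
After op 4 (commit): HEAD=main@D [main=D work=B]
After op 5 (merge): HEAD=main@E [main=E work=B]
After op 6 (commit): HEAD=main@F [main=F work=B]
After op 7 (checkout): HEAD=work@B [main=F work=B]
After op 8 (checkout): HEAD=main@F [main=F work=B]
After op 9 (checkout): HEAD=work@B [main=F work=B]
After op 10 (merge): HEAD=work@G [main=F work=G]
After op 11 (checkout): HEAD=main@F [main=F work=G]
After op 12 (reset): HEAD=main@B [main=B work=G]
ancestors(A) = {A}; A in? yes
ancestors(E) = {A,B,C,D,E}; D in? yes
ancestors(G) = {A,B,C,D,E,F,G}; B in? yes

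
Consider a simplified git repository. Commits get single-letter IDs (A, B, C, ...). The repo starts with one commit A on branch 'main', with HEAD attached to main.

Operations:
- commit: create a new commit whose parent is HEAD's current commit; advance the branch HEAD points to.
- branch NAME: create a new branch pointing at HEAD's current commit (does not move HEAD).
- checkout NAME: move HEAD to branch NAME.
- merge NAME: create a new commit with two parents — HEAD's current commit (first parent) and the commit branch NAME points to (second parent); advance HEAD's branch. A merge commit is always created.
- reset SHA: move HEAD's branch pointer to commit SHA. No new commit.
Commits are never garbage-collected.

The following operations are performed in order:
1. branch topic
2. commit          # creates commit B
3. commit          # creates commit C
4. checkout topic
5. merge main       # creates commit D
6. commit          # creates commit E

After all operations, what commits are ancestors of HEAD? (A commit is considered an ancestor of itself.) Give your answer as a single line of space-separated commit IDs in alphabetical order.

Answer: A B C D E

Derivation:
After op 1 (branch): HEAD=main@A [main=A topic=A]
After op 2 (commit): HEAD=main@B [main=B topic=A]
After op 3 (commit): HEAD=main@C [main=C topic=A]
After op 4 (checkout): HEAD=topic@A [main=C topic=A]
After op 5 (merge): HEAD=topic@D [main=C topic=D]
After op 6 (commit): HEAD=topic@E [main=C topic=E]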